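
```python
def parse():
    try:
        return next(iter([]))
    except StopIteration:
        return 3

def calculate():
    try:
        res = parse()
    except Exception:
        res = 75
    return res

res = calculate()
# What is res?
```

Step-by-step execution trace:
1. `calculate()` calls `parse()`.
2. In parse: `next(iter([]))` raises StopIteration; `except StopIteration` catches it → returns 3.
3. In calculate: `res = parse()` → res = 3. No exception reaches calculate.
4. `except Exception` is skipped; calculate returns 3.
5. res = 3.
Result: 3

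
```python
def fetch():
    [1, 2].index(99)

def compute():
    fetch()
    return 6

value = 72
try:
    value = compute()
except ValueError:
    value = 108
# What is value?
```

Step-by-step execution trace:
1. value starts at 72.
2. try: `compute()` calls `fetch()`.
3. `fetch()` evaluates `[1, 2].index(99)`, which raises ValueError; it propagates through compute (uncaught).
4. `return 6` in compute is not reached; the assignment to value does not complete.
5. `except ValueError` matches → value = 108.
Result: 108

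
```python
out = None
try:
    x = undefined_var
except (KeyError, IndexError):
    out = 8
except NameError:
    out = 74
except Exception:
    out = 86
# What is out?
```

Step-by-step execution trace:
1. `x = undefined_var` raises NameError.
2. `except (KeyError, IndexError)` does not match NameError; skipped.
3. `except NameError` matches (exact type match) → out = 74.
4. `except Exception` is not reached.
Result: 74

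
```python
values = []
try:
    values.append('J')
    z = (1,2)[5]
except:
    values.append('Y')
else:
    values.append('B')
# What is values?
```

Step-by-step execution trace:
1. try: `values.append('J')` → values = ['J'].
2. `z = (1,2)[5]` raises IndexError.
3. bare `except` matches → `values.append('Y')` → values = ['J', 'Y'].
4. `else` is skipped (an exception was raised).
Result: ['J', 'Y']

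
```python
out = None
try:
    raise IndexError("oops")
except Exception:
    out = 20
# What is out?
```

Step-by-step execution trace:
1. `raise IndexError(...)` raises IndexError.
2. `except Exception` matches (IndexError is a subclass of Exception) → out = 20.
Result: 20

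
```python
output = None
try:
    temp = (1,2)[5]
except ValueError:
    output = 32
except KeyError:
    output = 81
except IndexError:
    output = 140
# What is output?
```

Step-by-step execution trace:
1. `temp = (1,2)[5]` raises IndexError.
2. `except ValueError` does not match IndexError; skipped.
3. `except KeyError` does not match IndexError; skipped.
4. `except IndexError` matches → output = 140.
Result: 140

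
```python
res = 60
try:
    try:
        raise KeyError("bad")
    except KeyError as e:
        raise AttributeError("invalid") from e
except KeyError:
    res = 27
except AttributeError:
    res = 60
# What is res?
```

Step-by-step execution trace:
1. Inner try raises KeyError; inner `except KeyError as e` catches it.
2. `raise AttributeError(...) from e` raises AttributeError (KeyError is attached as __cause__, but only AttributeError is active).
3. Outer `except KeyError` does not match AttributeError; skipped.
4. Outer `except AttributeError` matches → res = 60.
Result: 60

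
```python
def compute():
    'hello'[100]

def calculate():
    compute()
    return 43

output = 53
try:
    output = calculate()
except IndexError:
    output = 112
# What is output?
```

Step-by-step execution trace:
1. output starts at 53.
2. try: `calculate()` calls `compute()`.
3. `compute()` evaluates `'hello'[100]`, which raises IndexError; it propagates through calculate (uncaught).
4. `return 43` in calculate is not reached; the assignment to output does not complete.
5. `except IndexError` matches → output = 112.
Result: 112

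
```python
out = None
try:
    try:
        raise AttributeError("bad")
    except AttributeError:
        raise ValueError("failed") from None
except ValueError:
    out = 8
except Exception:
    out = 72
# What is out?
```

Step-by-step execution trace:
1. Inner try raises AttributeError; inner `except AttributeError` catches it.
2. `raise ValueError(...) from None` raises ValueError (from None suppresses __context__, but the active exception is still ValueError).
3. Outer `except ValueError` matches → out = 8.
4. `except Exception` is not reached.
Result: 8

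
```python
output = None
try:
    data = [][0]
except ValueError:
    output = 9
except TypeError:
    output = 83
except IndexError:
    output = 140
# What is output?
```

Step-by-step execution trace:
1. `data = [][0]` raises IndexError.
2. `except ValueError` does not match IndexError; skipped.
3. `except TypeError` does not match IndexError; skipped.
4. `except IndexError` matches → output = 140.
Result: 140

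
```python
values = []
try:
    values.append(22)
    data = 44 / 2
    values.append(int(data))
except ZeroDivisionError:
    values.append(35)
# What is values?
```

Step-by-step execution trace:
1. try: `values.append(22)` → values = [22].
2. `data = 44 / 2` → data = 22.0. No exception raised.
3. `values.append(int(data))` → values = [22, 22].
4. `except ZeroDivisionError` is skipped (no exception was raised).
Result: [22, 22]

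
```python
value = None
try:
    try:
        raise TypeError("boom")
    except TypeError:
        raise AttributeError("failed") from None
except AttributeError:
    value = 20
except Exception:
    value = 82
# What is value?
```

Step-by-step execution trace:
1. Inner try raises TypeError; inner `except TypeError` catches it.
2. `raise AttributeError(...) from None` raises AttributeError (from None suppresses __context__, but the active exception is still AttributeError).
3. Outer `except AttributeError` matches → value = 20.
4. `except Exception` is not reached.
Result: 20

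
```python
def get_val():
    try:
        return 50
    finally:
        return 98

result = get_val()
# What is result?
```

Step-by-step execution trace:
1. `get_val()` enters try: `return 50` sets pending return value 50.
2. Before returning, `finally: return 98` runs and overrides the pending return.
3. get_val() returns 98 → result = 98.
Result: 98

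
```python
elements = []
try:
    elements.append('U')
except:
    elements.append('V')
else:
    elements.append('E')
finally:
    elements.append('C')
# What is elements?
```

Step-by-step execution trace:
1. try: `elements.append('U')` → elements = ['U']. No exception raised.
2. `except` is skipped.
3. `else` runs: `elements.append('E')` → elements = ['U', 'E'].
4. `finally` always runs: `elements.append('C')` → elements = ['U', 'E', 'C'].
Result: ['U', 'E', 'C']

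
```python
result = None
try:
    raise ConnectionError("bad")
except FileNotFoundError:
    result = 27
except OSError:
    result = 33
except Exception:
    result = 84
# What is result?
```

Step-by-step execution trace:
1. `raise ConnectionError(...)` raises ConnectionError.
2. `except FileNotFoundError` does not match (ConnectionError is not a subclass of FileNotFoundError); skipped.
3. `except OSError` matches (ConnectionError is a subclass of OSError) → result = 33.
4. `except Exception` is not reached.
Result: 33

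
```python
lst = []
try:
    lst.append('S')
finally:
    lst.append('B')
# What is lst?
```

Step-by-step execution trace:
1. try: `lst.append('S')` → lst = ['S'].
2. The try body completes without raising.
3. finally always runs: `lst.append('B')` → lst = ['S', 'B'].
Result: ['S', 'B']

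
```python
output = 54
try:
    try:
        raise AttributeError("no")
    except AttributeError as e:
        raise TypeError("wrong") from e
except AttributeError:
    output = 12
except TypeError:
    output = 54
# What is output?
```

Step-by-step execution trace:
1. Inner try raises AttributeError; inner `except AttributeError as e` catches it.
2. `raise TypeError(...) from e` raises TypeError (AttributeError is attached as __cause__, but only TypeError is active).
3. Outer `except AttributeError` does not match TypeError; skipped.
4. Outer `except TypeError` matches → output = 54.
Result: 54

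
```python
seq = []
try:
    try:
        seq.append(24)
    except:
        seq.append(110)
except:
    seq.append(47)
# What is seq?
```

Step-by-step execution trace:
1. Inner try: `seq.append(24)` → seq = [24]. No exception raised.
2. Inner `except` is skipped.
3. Inner try completes normally; outer `except` is skipped.
Result: [24]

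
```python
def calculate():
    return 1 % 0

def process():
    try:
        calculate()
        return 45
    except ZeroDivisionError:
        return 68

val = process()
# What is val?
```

Step-by-step execution trace:
1. `process()` calls `calculate()`.
2. `calculate()` evaluates `1 % 0`, which raises ZeroDivisionError; it propagates to the caller.
3. `return 45` is not reached.
4. `except ZeroDivisionError` in process matches → returns 68.
5. val = 68.
Result: 68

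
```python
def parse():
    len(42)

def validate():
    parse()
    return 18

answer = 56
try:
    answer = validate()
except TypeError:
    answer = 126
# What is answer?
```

Step-by-step execution trace:
1. answer starts at 56.
2. try: `validate()` calls `parse()`.
3. `parse()` evaluates `len(42)`, which raises TypeError; it propagates through validate (uncaught).
4. `return 18` in validate is not reached; the assignment to answer does not complete.
5. `except TypeError` matches → answer = 126.
Result: 126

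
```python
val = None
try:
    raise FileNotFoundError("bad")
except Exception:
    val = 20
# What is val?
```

Step-by-step execution trace:
1. `raise FileNotFoundError(...)` raises FileNotFoundError.
2. `except Exception` matches (FileNotFoundError is a subclass of Exception) → val = 20.
Result: 20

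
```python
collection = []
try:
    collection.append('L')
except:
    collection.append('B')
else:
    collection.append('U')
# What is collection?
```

Step-by-step execution trace:
1. try: `collection.append('L')` → collection = ['L']. No exception raised.
2. `except` is skipped.
3. `else` runs (try completed without exception): `collection.append('U')` → collection = ['L', 'U'].
Result: ['L', 'U']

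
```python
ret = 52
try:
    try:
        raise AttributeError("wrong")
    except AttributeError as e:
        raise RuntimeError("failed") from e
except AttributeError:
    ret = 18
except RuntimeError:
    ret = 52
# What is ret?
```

Step-by-step execution trace:
1. Inner try raises AttributeError; inner `except AttributeError as e` catches it.
2. `raise RuntimeError(...) from e` raises RuntimeError (AttributeError is attached as __cause__, but only RuntimeError is active).
3. Outer `except AttributeError` does not match RuntimeError; skipped.
4. Outer `except RuntimeError` matches → ret = 52.
Result: 52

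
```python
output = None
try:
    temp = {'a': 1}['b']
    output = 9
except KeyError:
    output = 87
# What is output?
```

Step-by-step execution trace:
1. `temp = {'a': 1}['b']` raises KeyError.
2. `output = 9` is not reached.
3. `except KeyError` matches → output = 87.
Result: 87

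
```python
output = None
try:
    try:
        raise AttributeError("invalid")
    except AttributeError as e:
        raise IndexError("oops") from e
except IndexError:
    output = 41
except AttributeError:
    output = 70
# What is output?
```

Step-by-step execution trace:
1. Inner try raises AttributeError; inner `except AttributeError as e` catches it.
2. `raise IndexError(...) from e` raises IndexError (AttributeError is attached as __cause__, but only IndexError is active).
3. Outer `except IndexError` matches → output = 41.
4. `except AttributeError` is not reached.
Result: 41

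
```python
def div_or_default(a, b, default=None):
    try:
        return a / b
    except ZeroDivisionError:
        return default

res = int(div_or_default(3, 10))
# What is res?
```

Step-by-step execution trace:
1. `div_or_default(3, 10)` enters try: `return 3 / 10` → returns 0.3. No exception raised.
2. `except ZeroDivisionError` is skipped.
3. `int(0.3)` → 0 → res = 0.
Result: 0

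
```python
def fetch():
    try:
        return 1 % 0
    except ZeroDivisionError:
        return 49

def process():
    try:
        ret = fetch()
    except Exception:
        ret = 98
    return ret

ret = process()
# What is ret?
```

Step-by-step execution trace:
1. `process()` calls `fetch()`.
2. In fetch: `1 % 0` raises ZeroDivisionError; `except ZeroDivisionError` catches it → returns 49.
3. In process: `ret = fetch()` → ret = 49. No exception reaches process.
4. `except Exception` is skipped; process returns 49.
5. ret = 49.
Result: 49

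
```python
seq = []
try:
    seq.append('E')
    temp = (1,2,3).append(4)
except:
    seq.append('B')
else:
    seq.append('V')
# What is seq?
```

Step-by-step execution trace:
1. try: `seq.append('E')` → seq = ['E'].
2. `temp = (1,2,3).append(4)` raises AttributeError.
3. bare `except` matches → `seq.append('B')` → seq = ['E', 'B'].
4. `else` is skipped (an exception was raised).
Result: ['E', 'B']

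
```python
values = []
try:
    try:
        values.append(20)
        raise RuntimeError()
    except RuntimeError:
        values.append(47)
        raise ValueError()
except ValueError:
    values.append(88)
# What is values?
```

Step-by-step execution trace:
1. Inner try: `values.append(20)` → values = [20].
2. `raise RuntimeError()` raises RuntimeError.
3. Inner `except RuntimeError` matches → `values.append(47)` → values = [20, 47].
4. `raise ValueError()` raises ValueError; propagates to outer try.
5. Outer `except ValueError` matches → `values.append(88)` → values = [20, 47, 88].
Result: [20, 47, 88]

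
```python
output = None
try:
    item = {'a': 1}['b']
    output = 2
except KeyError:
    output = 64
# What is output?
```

Step-by-step execution trace:
1. `item = {'a': 1}['b']` raises KeyError.
2. `output = 2` is not reached.
3. `except KeyError` matches → output = 64.
Result: 64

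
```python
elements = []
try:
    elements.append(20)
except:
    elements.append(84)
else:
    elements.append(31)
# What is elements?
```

Step-by-step execution trace:
1. try: `elements.append(20)` → elements = [20]. No exception raised.
2. `except` is skipped.
3. `else` runs (try completed without exception): `elements.append(31)` → elements = [20, 31].
Result: [20, 31]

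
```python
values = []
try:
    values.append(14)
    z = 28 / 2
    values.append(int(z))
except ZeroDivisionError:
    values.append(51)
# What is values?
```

Step-by-step execution trace:
1. try: `values.append(14)` → values = [14].
2. `z = 28 / 2` → z = 14.0. No exception raised.
3. `values.append(int(z))` → values = [14, 14].
4. `except ZeroDivisionError` is skipped (no exception was raised).
Result: [14, 14]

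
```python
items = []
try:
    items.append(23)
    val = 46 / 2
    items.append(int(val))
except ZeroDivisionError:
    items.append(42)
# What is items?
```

Step-by-step execution trace:
1. try: `items.append(23)` → items = [23].
2. `val = 46 / 2` → val = 23.0. No exception raised.
3. `items.append(int(val))` → items = [23, 23].
4. `except ZeroDivisionError` is skipped (no exception was raised).
Result: [23, 23]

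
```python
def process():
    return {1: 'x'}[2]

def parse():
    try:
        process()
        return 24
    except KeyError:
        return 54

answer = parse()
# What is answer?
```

Step-by-step execution trace:
1. `parse()` calls `process()`.
2. `process()` evaluates `{1: 'x'}[2]`, which raises KeyError; it propagates to the caller.
3. `return 24` is not reached.
4. `except KeyError` in parse matches → returns 54.
5. answer = 54.
Result: 54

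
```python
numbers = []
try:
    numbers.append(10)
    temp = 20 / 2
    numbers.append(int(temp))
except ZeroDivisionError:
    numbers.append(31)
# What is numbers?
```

Step-by-step execution trace:
1. try: `numbers.append(10)` → numbers = [10].
2. `temp = 20 / 2` → temp = 10.0. No exception raised.
3. `numbers.append(int(temp))` → numbers = [10, 10].
4. `except ZeroDivisionError` is skipped (no exception was raised).
Result: [10, 10]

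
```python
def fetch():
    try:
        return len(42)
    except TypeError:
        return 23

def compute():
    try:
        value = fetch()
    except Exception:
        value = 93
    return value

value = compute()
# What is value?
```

Step-by-step execution trace:
1. `compute()` calls `fetch()`.
2. In fetch: `len(42)` raises TypeError; `except TypeError` catches it → returns 23.
3. In compute: `value = fetch()` → value = 23. No exception reaches compute.
4. `except Exception` is skipped; compute returns 23.
5. value = 23.
Result: 23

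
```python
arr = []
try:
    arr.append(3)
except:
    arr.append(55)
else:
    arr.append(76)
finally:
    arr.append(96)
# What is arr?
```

Step-by-step execution trace:
1. try: `arr.append(3)` → arr = [3]. No exception raised.
2. `except` is skipped.
3. `else` runs: `arr.append(76)` → arr = [3, 76].
4. `finally` always runs: `arr.append(96)` → arr = [3, 76, 96].
Result: [3, 76, 96]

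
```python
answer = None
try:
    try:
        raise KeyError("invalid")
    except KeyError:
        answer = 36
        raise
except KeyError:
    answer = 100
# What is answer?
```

Step-by-step execution trace:
1. Inner try: `raise KeyError("invalid")` raises KeyError.
2. Inner `except KeyError` matches → answer = 36.
3. bare `raise` re-raises the same KeyError.
4. Outer `except KeyError` matches → answer = 100.
Result: 100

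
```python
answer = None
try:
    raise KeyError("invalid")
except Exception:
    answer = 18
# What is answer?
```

Step-by-step execution trace:
1. `raise KeyError(...)` raises KeyError.
2. `except Exception` matches (KeyError is a subclass of Exception) → answer = 18.
Result: 18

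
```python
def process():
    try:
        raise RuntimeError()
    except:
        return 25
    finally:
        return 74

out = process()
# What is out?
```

Step-by-step execution trace:
1. `process()` enters try: `raise RuntimeError()` raises RuntimeError.
2. bare `except` matches → `return 25` sets pending return value 25.
3. Before returning, `finally: return 74` runs and overrides the pending return.
4. process() returns 74 → out = 74.
Result: 74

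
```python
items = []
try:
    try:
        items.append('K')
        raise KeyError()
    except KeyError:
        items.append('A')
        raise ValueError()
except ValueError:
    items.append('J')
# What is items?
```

Step-by-step execution trace:
1. Inner try: `items.append('K')` → items = ['K'].
2. `raise KeyError()` raises KeyError.
3. Inner `except KeyError` matches → `items.append('A')` → items = ['K', 'A'].
4. `raise ValueError()` raises ValueError; propagates to outer try.
5. Outer `except ValueError` matches → `items.append('J')` → items = ['K', 'A', 'J'].
Result: ['K', 'A', 'J']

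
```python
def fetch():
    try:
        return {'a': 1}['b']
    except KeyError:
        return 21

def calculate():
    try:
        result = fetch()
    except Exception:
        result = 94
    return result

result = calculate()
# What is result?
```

Step-by-step execution trace:
1. `calculate()` calls `fetch()`.
2. In fetch: `{'a': 1}['b']` raises KeyError; `except KeyError` catches it → returns 21.
3. In calculate: `result = fetch()` → result = 21. No exception reaches calculate.
4. `except Exception` is skipped; calculate returns 21.
5. result = 21.
Result: 21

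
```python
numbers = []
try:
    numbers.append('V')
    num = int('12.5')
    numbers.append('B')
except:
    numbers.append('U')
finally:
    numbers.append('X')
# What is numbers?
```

Step-by-step execution trace:
1. try: `numbers.append('V')` → numbers = ['V'].
2. `num = int('12.5')` raises ValueError; `numbers.append('B')` is not reached.
3. bare `except` matches → `numbers.append('U')` → numbers = ['V', 'U'].
4. finally always runs: `numbers.append('X')` → numbers = ['V', 'U', 'X'].
Result: ['V', 'U', 'X']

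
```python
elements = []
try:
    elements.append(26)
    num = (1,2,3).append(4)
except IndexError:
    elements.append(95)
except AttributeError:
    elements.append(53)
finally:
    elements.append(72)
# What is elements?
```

Step-by-step execution trace:
1. try: `elements.append(26)` → elements = [26].
2. `num = (1,2,3).append(4)` raises AttributeError.
3. `except IndexError` does not match AttributeError; skipped.
4. `except AttributeError` matches → `elements.append(53)` → elements = [26, 53].
5. finally always runs: `elements.append(72)` → elements = [26, 53, 72].
Result: [26, 53, 72]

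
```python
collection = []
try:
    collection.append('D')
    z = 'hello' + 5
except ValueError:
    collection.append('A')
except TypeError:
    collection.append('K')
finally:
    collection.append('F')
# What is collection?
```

Step-by-step execution trace:
1. try: `collection.append('D')` → collection = ['D'].
2. `z = 'hello' + 5` raises TypeError.
3. `except ValueError` does not match TypeError; skipped.
4. `except TypeError` matches → `collection.append('K')` → collection = ['D', 'K'].
5. finally always runs: `collection.append('F')` → collection = ['D', 'K', 'F'].
Result: ['D', 'K', 'F']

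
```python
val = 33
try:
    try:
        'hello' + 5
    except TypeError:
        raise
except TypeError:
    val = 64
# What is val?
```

Step-by-step execution trace:
1. Inner try: `'hello' + 5` raises TypeError.
2. Inner `except TypeError` matches; bare `raise` re-raises the same TypeError.
3. Outer `except TypeError` matches → val = 64.
Result: 64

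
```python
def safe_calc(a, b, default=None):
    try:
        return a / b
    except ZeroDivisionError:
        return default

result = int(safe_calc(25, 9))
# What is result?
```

Step-by-step execution trace:
1. `safe_calc(25, 9)` enters try: `return 25 / 9` → returns 2.7777777777777777. No exception raised.
2. `except ZeroDivisionError` is skipped.
3. `int(2.7777777777777777)` → 2 → result = 2.
Result: 2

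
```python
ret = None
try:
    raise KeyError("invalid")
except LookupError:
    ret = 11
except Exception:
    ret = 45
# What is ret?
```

Step-by-step execution trace:
1. `raise KeyError(...)` raises KeyError.
2. `except LookupError` matches (KeyError is a subclass of LookupError) → ret = 11.
3. `except Exception` is not reached.
Result: 11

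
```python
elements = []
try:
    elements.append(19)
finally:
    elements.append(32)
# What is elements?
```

Step-by-step execution trace:
1. try: `elements.append(19)` → elements = [19].
2. The try body completes without raising.
3. finally always runs: `elements.append(32)` → elements = [19, 32].
Result: [19, 32]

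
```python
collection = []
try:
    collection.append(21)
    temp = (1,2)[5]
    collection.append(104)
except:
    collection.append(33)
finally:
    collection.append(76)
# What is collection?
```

Step-by-step execution trace:
1. try: `collection.append(21)` → collection = [21].
2. `temp = (1,2)[5]` raises IndexError; `collection.append(104)` is not reached.
3. bare `except` matches → `collection.append(33)` → collection = [21, 33].
4. finally always runs: `collection.append(76)` → collection = [21, 33, 76].
Result: [21, 33, 76]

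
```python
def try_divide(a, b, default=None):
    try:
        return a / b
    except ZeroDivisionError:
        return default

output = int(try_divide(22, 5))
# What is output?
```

Step-by-step execution trace:
1. `try_divide(22, 5)` enters try: `return 22 / 5` → returns 4.4. No exception raised.
2. `except ZeroDivisionError` is skipped.
3. `int(4.4)` → 4 → output = 4.
Result: 4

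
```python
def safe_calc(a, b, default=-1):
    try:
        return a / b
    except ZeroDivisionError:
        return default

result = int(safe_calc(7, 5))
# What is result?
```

Step-by-step execution trace:
1. `safe_calc(7, 5)` enters try: `return 7 / 5` → returns 1.4. No exception raised.
2. `except ZeroDivisionError` is skipped.
3. `int(1.4)` → 1 → result = 1.
Result: 1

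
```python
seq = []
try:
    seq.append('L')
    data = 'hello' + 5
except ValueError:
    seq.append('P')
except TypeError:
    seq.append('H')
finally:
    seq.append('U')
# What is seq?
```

Step-by-step execution trace:
1. try: `seq.append('L')` → seq = ['L'].
2. `data = 'hello' + 5` raises TypeError.
3. `except ValueError` does not match TypeError; skipped.
4. `except TypeError` matches → `seq.append('H')` → seq = ['L', 'H'].
5. finally always runs: `seq.append('U')` → seq = ['L', 'H', 'U'].
Result: ['L', 'H', 'U']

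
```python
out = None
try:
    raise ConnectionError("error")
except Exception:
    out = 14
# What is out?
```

Step-by-step execution trace:
1. `raise ConnectionError(...)` raises ConnectionError.
2. `except Exception` matches (ConnectionError is a subclass of Exception) → out = 14.
Result: 14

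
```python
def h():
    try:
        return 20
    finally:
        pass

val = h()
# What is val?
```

Step-by-step execution trace:
1. `h()` enters try: `return 20` sets pending return value 20.
2. Before returning, `finally: pass` runs (no effect).
3. h() returns 20 → val = 20.
Result: 20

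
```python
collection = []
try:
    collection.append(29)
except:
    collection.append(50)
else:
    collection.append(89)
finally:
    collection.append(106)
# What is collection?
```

Step-by-step execution trace:
1. try: `collection.append(29)` → collection = [29]. No exception raised.
2. `except` is skipped.
3. `else` runs: `collection.append(89)` → collection = [29, 89].
4. `finally` always runs: `collection.append(106)` → collection = [29, 89, 106].
Result: [29, 89, 106]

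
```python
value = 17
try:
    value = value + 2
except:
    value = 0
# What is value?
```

Step-by-step execution trace:
1. value starts at 17.
2. try: `value = value + 2` → value = 19. No exception raised.
3. `except` is skipped.
Result: 19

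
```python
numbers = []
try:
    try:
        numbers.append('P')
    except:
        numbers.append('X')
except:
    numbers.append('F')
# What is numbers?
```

Step-by-step execution trace:
1. Inner try: `numbers.append('P')` → numbers = ['P']. No exception raised.
2. Inner `except` is skipped.
3. Inner try completes normally; outer `except` is skipped.
Result: ['P']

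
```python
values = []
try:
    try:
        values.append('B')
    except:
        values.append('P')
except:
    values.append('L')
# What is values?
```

Step-by-step execution trace:
1. Inner try: `values.append('B')` → values = ['B']. No exception raised.
2. Inner `except` is skipped.
3. Inner try completes normally; outer `except` is skipped.
Result: ['B']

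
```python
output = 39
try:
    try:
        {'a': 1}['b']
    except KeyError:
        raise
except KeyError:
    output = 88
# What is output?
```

Step-by-step execution trace:
1. Inner try: `{'a': 1}['b']` raises KeyError.
2. Inner `except KeyError` matches; bare `raise` re-raises the same KeyError.
3. Outer `except KeyError` matches → output = 88.
Result: 88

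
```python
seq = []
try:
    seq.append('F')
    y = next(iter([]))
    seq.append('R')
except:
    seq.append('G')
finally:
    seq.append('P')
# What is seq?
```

Step-by-step execution trace:
1. try: `seq.append('F')` → seq = ['F'].
2. `y = next(iter([]))` raises StopIteration; `seq.append('R')` is not reached.
3. bare `except` matches → `seq.append('G')` → seq = ['F', 'G'].
4. finally always runs: `seq.append('P')` → seq = ['F', 'G', 'P'].
Result: ['F', 'G', 'P']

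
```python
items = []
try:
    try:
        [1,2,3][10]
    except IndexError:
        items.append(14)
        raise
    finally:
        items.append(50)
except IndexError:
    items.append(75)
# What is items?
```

Step-by-step execution trace:
1. Inner try: `[1,2,3][10]` raises IndexError.
2. Inner `except IndexError` matches → `items.append(14)` → items = [14].
3. bare `raise` re-raises IndexError.
4. Inner `finally` runs during unwinding: `items.append(50)` → items = [14, 50].
5. Outer `except IndexError` matches → `items.append(75)` → items = [14, 50, 75].
Result: [14, 50, 75]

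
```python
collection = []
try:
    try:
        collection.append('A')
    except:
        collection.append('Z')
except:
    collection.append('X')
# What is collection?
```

Step-by-step execution trace:
1. Inner try: `collection.append('A')` → collection = ['A']. No exception raised.
2. Inner `except` is skipped.
3. Inner try completes normally; outer `except` is skipped.
Result: ['A']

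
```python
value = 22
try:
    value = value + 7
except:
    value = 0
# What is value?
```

Step-by-step execution trace:
1. value starts at 22.
2. try: `value = value + 7` → value = 29. No exception raised.
3. `except` is skipped.
Result: 29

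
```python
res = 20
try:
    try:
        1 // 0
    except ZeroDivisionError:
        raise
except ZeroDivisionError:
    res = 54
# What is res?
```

Step-by-step execution trace:
1. Inner try: `1 // 0` raises ZeroDivisionError.
2. Inner `except ZeroDivisionError` matches; bare `raise` re-raises the same ZeroDivisionError.
3. Outer `except ZeroDivisionError` matches → res = 54.
Result: 54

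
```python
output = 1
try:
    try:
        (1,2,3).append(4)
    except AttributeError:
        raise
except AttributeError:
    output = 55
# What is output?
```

Step-by-step execution trace:
1. Inner try: `(1,2,3).append(4)` raises AttributeError.
2. Inner `except AttributeError` matches; bare `raise` re-raises the same AttributeError.
3. Outer `except AttributeError` matches → output = 55.
Result: 55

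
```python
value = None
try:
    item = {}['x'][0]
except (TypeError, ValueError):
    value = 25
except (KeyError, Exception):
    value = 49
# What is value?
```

Step-by-step execution trace:
1. `item = {}['x'][0]` raises KeyError.
2. `except (TypeError, ValueError)` does not match KeyError; skipped.
3. `except (KeyError, Exception)` matches (KeyError is in the tuple) → value = 49.
Result: 49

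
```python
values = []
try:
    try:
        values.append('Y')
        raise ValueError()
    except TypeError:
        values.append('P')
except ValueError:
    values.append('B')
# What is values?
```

Step-by-step execution trace:
1. Inner try: `values.append('Y')` → values = ['Y'].
2. `raise ValueError()` raises ValueError.
3. Inner `except TypeError` does not match ValueError; exception propagates to outer try.
4. Outer `except ValueError` matches → `values.append('B')` → values = ['Y', 'B'].
Result: ['Y', 'B']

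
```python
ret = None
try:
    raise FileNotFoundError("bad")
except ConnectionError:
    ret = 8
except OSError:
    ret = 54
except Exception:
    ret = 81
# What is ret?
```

Step-by-step execution trace:
1. `raise FileNotFoundError(...)` raises FileNotFoundError.
2. `except ConnectionError` does not match (FileNotFoundError is not a subclass of ConnectionError); skipped.
3. `except OSError` matches (FileNotFoundError is a subclass of OSError) → ret = 54.
4. `except Exception` is not reached.
Result: 54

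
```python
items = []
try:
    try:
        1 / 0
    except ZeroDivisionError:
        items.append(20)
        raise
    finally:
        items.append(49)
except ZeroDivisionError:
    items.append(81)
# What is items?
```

Step-by-step execution trace:
1. Inner try: `1 / 0` raises ZeroDivisionError.
2. Inner `except ZeroDivisionError` matches → `items.append(20)` → items = [20].
3. bare `raise` re-raises ZeroDivisionError.
4. Inner `finally` runs during unwinding: `items.append(49)` → items = [20, 49].
5. Outer `except ZeroDivisionError` matches → `items.append(81)` → items = [20, 49, 81].
Result: [20, 49, 81]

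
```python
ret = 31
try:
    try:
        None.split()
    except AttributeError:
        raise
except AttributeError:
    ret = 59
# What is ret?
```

Step-by-step execution trace:
1. Inner try: `None.split()` raises AttributeError.
2. Inner `except AttributeError` matches; bare `raise` re-raises the same AttributeError.
3. Outer `except AttributeError` matches → ret = 59.
Result: 59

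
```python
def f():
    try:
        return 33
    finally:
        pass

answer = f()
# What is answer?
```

Step-by-step execution trace:
1. `f()` enters try: `return 33` sets pending return value 33.
2. Before returning, `finally: pass` runs (no effect).
3. f() returns 33 → answer = 33.
Result: 33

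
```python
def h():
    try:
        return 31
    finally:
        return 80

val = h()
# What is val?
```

Step-by-step execution trace:
1. `h()` enters try: `return 31` sets pending return value 31.
2. Before returning, `finally: return 80` runs and overrides the pending return.
3. h() returns 80 → val = 80.
Result: 80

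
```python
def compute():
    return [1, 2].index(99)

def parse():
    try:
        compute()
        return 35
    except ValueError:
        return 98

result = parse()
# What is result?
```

Step-by-step execution trace:
1. `parse()` calls `compute()`.
2. `compute()` evaluates `[1, 2].index(99)`, which raises ValueError; it propagates to the caller.
3. `return 35` is not reached.
4. `except ValueError` in parse matches → returns 98.
5. result = 98.
Result: 98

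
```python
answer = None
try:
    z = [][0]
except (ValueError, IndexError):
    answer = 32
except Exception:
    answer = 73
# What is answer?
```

Step-by-step execution trace:
1. `z = [][0]` raises IndexError.
2. `except (ValueError, IndexError)` matches (IndexError is in the tuple) → answer = 32.
3. `except Exception` is not reached.
Result: 32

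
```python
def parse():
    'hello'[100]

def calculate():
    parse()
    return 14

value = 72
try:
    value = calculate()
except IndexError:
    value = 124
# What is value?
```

Step-by-step execution trace:
1. value starts at 72.
2. try: `calculate()` calls `parse()`.
3. `parse()` evaluates `'hello'[100]`, which raises IndexError; it propagates through calculate (uncaught).
4. `return 14` in calculate is not reached; the assignment to value does not complete.
5. `except IndexError` matches → value = 124.
Result: 124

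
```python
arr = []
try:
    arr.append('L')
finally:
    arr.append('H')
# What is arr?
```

Step-by-step execution trace:
1. try: `arr.append('L')` → arr = ['L'].
2. The try body completes without raising.
3. finally always runs: `arr.append('H')` → arr = ['L', 'H'].
Result: ['L', 'H']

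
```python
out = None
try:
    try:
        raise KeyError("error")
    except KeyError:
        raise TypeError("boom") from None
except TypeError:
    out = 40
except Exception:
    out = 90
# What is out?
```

Step-by-step execution trace:
1. Inner try raises KeyError; inner `except KeyError` catches it.
2. `raise TypeError(...) from None` raises TypeError (from None suppresses __context__, but the active exception is still TypeError).
3. Outer `except TypeError` matches → out = 40.
4. `except Exception` is not reached.
Result: 40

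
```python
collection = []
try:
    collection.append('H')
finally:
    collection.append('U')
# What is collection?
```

Step-by-step execution trace:
1. try: `collection.append('H')` → collection = ['H'].
2. The try body completes without raising.
3. finally always runs: `collection.append('U')` → collection = ['H', 'U'].
Result: ['H', 'U']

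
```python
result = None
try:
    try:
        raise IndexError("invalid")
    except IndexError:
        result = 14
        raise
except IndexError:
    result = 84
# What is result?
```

Step-by-step execution trace:
1. Inner try: `raise IndexError("invalid")` raises IndexError.
2. Inner `except IndexError` matches → result = 14.
3. bare `raise` re-raises the same IndexError.
4. Outer `except IndexError` matches → result = 84.
Result: 84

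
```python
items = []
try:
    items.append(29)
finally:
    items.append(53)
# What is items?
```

Step-by-step execution trace:
1. try: `items.append(29)` → items = [29].
2. The try body completes without raising.
3. finally always runs: `items.append(53)` → items = [29, 53].
Result: [29, 53]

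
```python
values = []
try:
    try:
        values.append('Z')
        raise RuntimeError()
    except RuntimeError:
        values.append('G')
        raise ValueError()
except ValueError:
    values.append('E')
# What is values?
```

Step-by-step execution trace:
1. Inner try: `values.append('Z')` → values = ['Z'].
2. `raise RuntimeError()` raises RuntimeError.
3. Inner `except RuntimeError` matches → `values.append('G')` → values = ['Z', 'G'].
4. `raise ValueError()` raises ValueError; propagates to outer try.
5. Outer `except ValueError` matches → `values.append('E')` → values = ['Z', 'G', 'E'].
Result: ['Z', 'G', 'E']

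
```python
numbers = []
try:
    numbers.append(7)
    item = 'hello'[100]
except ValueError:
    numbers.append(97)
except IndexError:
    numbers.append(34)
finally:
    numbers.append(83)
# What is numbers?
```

Step-by-step execution trace:
1. try: `numbers.append(7)` → numbers = [7].
2. `item = 'hello'[100]` raises IndexError.
3. `except ValueError` does not match IndexError; skipped.
4. `except IndexError` matches → `numbers.append(34)` → numbers = [7, 34].
5. finally always runs: `numbers.append(83)` → numbers = [7, 34, 83].
Result: [7, 34, 83]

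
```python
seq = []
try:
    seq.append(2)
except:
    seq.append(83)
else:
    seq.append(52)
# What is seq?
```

Step-by-step execution trace:
1. try: `seq.append(2)` → seq = [2]. No exception raised.
2. `except` is skipped.
3. `else` runs (try completed without exception): `seq.append(52)` → seq = [2, 52].
Result: [2, 52]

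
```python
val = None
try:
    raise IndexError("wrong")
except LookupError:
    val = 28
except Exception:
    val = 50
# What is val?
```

Step-by-step execution trace:
1. `raise IndexError(...)` raises IndexError.
2. `except LookupError` matches (IndexError is a subclass of LookupError) → val = 28.
3. `except Exception` is not reached.
Result: 28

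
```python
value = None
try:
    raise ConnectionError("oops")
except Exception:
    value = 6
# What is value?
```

Step-by-step execution trace:
1. `raise ConnectionError(...)` raises ConnectionError.
2. `except Exception` matches (ConnectionError is a subclass of Exception) → value = 6.
Result: 6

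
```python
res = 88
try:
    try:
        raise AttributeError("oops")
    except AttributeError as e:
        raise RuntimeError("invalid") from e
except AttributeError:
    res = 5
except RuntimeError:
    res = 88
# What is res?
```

Step-by-step execution trace:
1. Inner try raises AttributeError; inner `except AttributeError as e` catches it.
2. `raise RuntimeError(...) from e` raises RuntimeError (AttributeError is attached as __cause__, but only RuntimeError is active).
3. Outer `except AttributeError` does not match RuntimeError; skipped.
4. Outer `except RuntimeError` matches → res = 88.
Result: 88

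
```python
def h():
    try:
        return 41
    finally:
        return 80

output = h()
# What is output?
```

Step-by-step execution trace:
1. `h()` enters try: `return 41` sets pending return value 41.
2. Before returning, `finally: return 80` runs and overrides the pending return.
3. h() returns 80 → output = 80.
Result: 80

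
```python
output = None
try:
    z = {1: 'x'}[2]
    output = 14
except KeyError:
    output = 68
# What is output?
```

Step-by-step execution trace:
1. `z = {1: 'x'}[2]` raises KeyError.
2. `output = 14` is not reached.
3. `except KeyError` matches → output = 68.
Result: 68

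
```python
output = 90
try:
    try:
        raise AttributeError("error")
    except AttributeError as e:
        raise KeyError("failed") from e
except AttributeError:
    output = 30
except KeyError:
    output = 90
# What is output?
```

Step-by-step execution trace:
1. Inner try raises AttributeError; inner `except AttributeError as e` catches it.
2. `raise KeyError(...) from e` raises KeyError (AttributeError is attached as __cause__, but only KeyError is active).
3. Outer `except AttributeError` does not match KeyError; skipped.
4. Outer `except KeyError` matches → output = 90.
Result: 90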